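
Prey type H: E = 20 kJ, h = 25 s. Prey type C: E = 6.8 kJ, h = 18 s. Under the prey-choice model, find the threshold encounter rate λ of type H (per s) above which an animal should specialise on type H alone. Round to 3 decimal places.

0.036 per s

At the threshold, the rate on type H alone equals the profitability of type C: λ·20/(1 + λ·25) = 6.8/18 = 0.3778.
Rearranging, λ(20 − 0.3778×25) = 0.3778, so λ = 0.3778/10.56 = 0.03579 per s.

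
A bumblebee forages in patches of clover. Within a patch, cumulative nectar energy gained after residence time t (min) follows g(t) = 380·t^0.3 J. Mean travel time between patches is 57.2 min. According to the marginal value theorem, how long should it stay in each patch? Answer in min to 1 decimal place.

Optimal t* satisfies g'(t*) = g(t*)/(T + t*).
g'(t) = 0.3·380·t^-0.7. Setting 0.3·380·t^-0.7 = 380·t^0.3/(57.2+t) gives 0.3(57.2+t) = t, so 0.70·t = 0.3×57.2.
t* = 0.3×57.2/0.70 = 24.51 min.

24.5 min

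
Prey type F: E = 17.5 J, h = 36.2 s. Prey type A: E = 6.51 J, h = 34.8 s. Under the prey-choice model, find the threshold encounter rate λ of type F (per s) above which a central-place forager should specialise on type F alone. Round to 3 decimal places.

0.017 per s

At the threshold, the rate on type F alone equals the profitability of type A: λ·17.5/(1 + λ·36.2) = 6.51/34.8 = 0.1871.
Rearranging, λ(17.5 − 0.1871×36.2) = 0.1871, so λ = 0.1871/10.73 = 0.01744 per s.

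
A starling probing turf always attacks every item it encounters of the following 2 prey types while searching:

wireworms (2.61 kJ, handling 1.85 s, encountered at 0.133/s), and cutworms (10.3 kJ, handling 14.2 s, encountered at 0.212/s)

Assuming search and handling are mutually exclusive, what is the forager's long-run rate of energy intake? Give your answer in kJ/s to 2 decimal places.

0.59 kJ/s

Energy encountered per unit search time: 0.133×2.61 + 0.212×10.3 = 2.531 kJ/s.
Handling time per unit search time: 0.133×1.85 + 0.212×14.2 = 3.256.
Rate = 2.531/(1 + 3.256) = 0.5946 kJ/s.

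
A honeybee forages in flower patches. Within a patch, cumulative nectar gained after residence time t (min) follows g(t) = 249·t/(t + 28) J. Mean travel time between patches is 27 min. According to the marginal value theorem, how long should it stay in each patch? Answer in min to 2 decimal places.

By the marginal value theorem, leave when the instantaneous gain rate g'(t) equals the habitat-wide average g(t)/(T + t).
g'(t) = 249·28/(t + 28)². Setting 249·28/(t+28)² = 249t/[(t+28)(27+t)] gives 28(27+t) = t(t+28), so t² = 28×27 = 756.
t* = √756 = 27.5 min.

27.50 min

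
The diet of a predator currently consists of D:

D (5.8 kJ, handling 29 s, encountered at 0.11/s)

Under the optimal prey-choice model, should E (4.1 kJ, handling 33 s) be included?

No

Intake rate on the current diet: R = (0.11×5.8) / (1 + 0.11×29) = 0.638/4.19 = 0.1523 kJ/s.
E: E/h = 4.1/33 = 0.1242 kJ/s.
Since 0.1242 < R, time spent handling E is better spent searching.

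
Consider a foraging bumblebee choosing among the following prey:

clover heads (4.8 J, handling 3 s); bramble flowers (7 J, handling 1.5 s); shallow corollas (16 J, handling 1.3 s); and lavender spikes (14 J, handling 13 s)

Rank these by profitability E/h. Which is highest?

In descending order of E/h:
shallow corollas: 16/1.3 = 12.3 J/s
bramble flowers: 7/1.5 = 4.67 J/s
clover heads: 4.8/3 = 1.6 J/s
lavender spikes: 14/13 = 1.08 J/s

shallow corollas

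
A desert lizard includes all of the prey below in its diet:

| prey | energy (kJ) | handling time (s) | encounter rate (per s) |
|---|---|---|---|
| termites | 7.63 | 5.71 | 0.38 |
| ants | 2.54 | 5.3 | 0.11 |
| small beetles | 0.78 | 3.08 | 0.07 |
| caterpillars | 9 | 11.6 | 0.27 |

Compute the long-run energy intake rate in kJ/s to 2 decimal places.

0.80 kJ/s

Energy encountered per unit search time: 0.38×7.63 + 0.11×2.54 + 0.07×0.78 + 0.27×9 = 5.663 kJ/s.
Handling time per unit search time: 0.38×5.71 + 0.11×5.3 + 0.07×3.08 + 0.27×11.6 = 6.1.
Rate = 5.663/(1 + 6.1) = 0.7976 kJ/s.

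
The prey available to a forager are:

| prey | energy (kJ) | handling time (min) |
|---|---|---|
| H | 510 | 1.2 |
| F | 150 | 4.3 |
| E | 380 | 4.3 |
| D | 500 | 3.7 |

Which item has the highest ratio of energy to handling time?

H

In descending order of E/h:
H: 510/1.2 = 425 kJ/min
D: 500/3.7 = 135 kJ/min
E: 380/4.3 = 88.4 kJ/min
F: 150/4.3 = 34.9 kJ/min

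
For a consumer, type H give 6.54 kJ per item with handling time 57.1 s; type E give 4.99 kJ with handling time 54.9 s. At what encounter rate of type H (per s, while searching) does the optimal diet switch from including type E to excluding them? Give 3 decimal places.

The zero-one rule: include type E iff E₂/h₂ > λE₁/(1+λh₁). Equality gives the switch point.
λE₁h₂ = E₂ + λE₂h₁ ⇒ λ = E₂/(E₁h₂ − E₂h₁) = 4.99/(359 − 284.9) = 0.06733 per s.

0.067 per s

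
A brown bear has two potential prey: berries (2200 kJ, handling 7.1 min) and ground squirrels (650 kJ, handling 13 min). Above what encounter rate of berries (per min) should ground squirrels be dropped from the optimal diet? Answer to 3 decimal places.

0.027 per min

The zero-one rule: include ground squirrels iff E₂/h₂ > λE₁/(1+λh₁). Equality gives the switch point.
λE₁h₂ = E₂ + λE₂h₁ ⇒ λ = E₂/(E₁h₂ − E₂h₁) = 650/(2.86e+04 − 4615) = 0.0271 per min.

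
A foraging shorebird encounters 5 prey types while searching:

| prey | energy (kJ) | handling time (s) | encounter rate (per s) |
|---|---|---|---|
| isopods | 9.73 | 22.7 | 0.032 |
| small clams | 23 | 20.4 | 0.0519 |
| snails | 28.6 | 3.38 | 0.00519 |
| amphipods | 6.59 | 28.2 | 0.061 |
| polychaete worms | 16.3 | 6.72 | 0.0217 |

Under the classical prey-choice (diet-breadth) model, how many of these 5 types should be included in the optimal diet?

Profitabilities (E/h, kJ/s): snails 8.46, polychaete worms 2.43, small clams 1.13, isopods 0.429, amphipods 0.234. Add prey in this order while the next type's profitability exceeds the intake rate on those already taken.
Rate on top 1: 0.1459. polychaete worms: 2.43 > 0.1459 → include.
Rate on top 2: 0.4316. small clams: 1.13 > 0.4316 → include.
Rate on top 3: 0.7632. isopods: 0.429 < 0.7632 → exclude; stop.
Optimal diet: snails, polychaete worms, small clams — 3 of 5 types.

3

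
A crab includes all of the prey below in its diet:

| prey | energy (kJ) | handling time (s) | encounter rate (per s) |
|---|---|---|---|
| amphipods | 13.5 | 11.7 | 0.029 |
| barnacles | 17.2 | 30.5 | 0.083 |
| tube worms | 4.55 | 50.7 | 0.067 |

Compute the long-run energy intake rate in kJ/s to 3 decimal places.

R = Σλ_iE_i / (1 + Σλ_ih_i)
Numerator: 0.029×13.5 + 0.083×17.2 + 0.067×4.55 = 2.124
Denominator: 1 + 0.029×11.7 + 0.083×30.5 + 0.067×50.7 = 7.268
R = 2.124/7.268 = 0.2922 kJ/s

0.292 kJ/s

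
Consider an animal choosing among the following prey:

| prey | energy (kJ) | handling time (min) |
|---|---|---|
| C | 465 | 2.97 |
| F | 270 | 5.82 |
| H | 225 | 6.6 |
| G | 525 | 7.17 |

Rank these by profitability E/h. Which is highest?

In descending order of E/h:
C: 465/2.97 = 157 kJ/min
G: 525/7.17 = 73.2 kJ/min
F: 270/5.82 = 46.4 kJ/min
H: 225/6.6 = 34.1 kJ/min

C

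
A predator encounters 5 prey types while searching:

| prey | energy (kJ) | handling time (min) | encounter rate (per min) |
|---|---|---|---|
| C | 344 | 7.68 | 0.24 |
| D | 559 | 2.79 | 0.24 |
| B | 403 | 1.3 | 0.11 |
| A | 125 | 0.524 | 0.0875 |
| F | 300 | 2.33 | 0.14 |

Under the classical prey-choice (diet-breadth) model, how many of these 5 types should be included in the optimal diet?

4

Profitabilities (E/h, kJ/min): B 310, A 239, D 200, F 129, C 44.8. Add prey in this order while the next type's profitability exceeds the intake rate on those already taken.
Rate on top 1: 38.78. A: 239 > 38.78 → include.
Rate on top 2: 46.49. D: 200 > 46.49 → include.
Rate on top 3: 101.9. F: 129 > 101.9 → include.
Rate on top 4: 105.9. C: 44.8 < 105.9 → exclude; stop.
Optimal diet: B, A, D, F — 4 of 5 types.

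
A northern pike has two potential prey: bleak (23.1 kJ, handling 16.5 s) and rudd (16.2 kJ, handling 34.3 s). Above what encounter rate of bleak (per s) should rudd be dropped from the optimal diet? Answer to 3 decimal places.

Drop rudd once their profitability E₂/h₂ falls below the rate achievable on bleak alone: E₂/h₂ = λE₁/(1 + λh₁).
Solve for λ: λE₁h₂ = E₂(1 + λh₁) → λ(E₁h₂ − E₂h₁) = E₂ → λ = E₂/(E₁h₂ − E₂h₁).
λ = 16.2/(23.1×34.3 − 16.2×16.5) = 16.2/525 = 0.03086 per s.

0.031 per s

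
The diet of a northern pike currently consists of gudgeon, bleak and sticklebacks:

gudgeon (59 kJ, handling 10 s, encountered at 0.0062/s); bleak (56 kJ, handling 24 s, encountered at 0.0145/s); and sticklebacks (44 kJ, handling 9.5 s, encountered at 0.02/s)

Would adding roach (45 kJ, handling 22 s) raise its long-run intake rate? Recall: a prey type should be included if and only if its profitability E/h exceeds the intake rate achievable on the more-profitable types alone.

Intake rate on the current diet: R = (0.0062×59 + 0.0145×56 + 0.02×44) / (1 + 0.0062×10 + 0.0145×24 + 0.02×9.5) = 2.058/1.6 = 1.286 kJ/s.
roach: E/h = 45/22 = 2.045 kJ/s.
2.045 > 1.286, so adding roach raises the average — include it.

Yes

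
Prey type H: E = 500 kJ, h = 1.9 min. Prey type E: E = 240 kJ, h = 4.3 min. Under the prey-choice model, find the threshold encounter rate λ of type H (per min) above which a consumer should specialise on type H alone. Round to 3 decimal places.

Drop type E once their profitability E₂/h₂ falls below the rate achievable on type H alone: E₂/h₂ = λE₁/(1 + λh₁).
Solve for λ: λE₁h₂ = E₂(1 + λh₁) → λ(E₁h₂ − E₂h₁) = E₂ → λ = E₂/(E₁h₂ − E₂h₁).
λ = 240/(500×4.3 − 240×1.9) = 240/1694 = 0.1417 per min.

0.142 per min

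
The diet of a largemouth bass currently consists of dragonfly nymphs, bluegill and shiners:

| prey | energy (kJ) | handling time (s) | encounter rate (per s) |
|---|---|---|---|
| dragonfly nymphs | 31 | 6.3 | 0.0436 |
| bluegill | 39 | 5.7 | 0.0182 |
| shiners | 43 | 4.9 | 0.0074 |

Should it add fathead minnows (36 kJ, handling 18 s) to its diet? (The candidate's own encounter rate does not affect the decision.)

On dragonfly nymphs, bluegill and shiners alone, R = ΣλE/(1+Σλh) = 2.38/1.415 = 1.682 kJ/s.
Profitability of fathead minnows: 36/18 = 2 kJ/s.
2 > 1.682, so adding fathead minnows raises the average — include it.

Yes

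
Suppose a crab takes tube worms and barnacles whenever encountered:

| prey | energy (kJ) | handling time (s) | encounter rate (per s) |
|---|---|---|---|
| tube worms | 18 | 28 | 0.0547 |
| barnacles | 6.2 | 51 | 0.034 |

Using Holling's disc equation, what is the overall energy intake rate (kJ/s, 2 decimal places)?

0.28 kJ/s

R = Σλ_iE_i / (1 + Σλ_ih_i)
Numerator: 0.0547×18 + 0.034×6.2 = 1.195
Denominator: 1 + 0.0547×28 + 0.034×51 = 4.266
R = 1.195/4.266 = 0.2802 kJ/s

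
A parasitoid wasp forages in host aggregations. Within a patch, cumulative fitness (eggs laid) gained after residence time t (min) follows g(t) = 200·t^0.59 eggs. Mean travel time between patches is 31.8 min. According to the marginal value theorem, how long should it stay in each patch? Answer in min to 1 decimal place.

45.8 min

By the marginal value theorem, leave when the instantaneous gain rate g'(t) equals the habitat-wide average g(t)/(T + t).
g'(t) = 0.59·200·t^-0.41. Setting 0.59·200·t^-0.41 = 200·t^0.59/(31.8+t) gives 0.59(31.8+t) = t, so 0.41·t = 0.59×31.8.
t* = 0.59×31.8/0.41 = 45.76 min.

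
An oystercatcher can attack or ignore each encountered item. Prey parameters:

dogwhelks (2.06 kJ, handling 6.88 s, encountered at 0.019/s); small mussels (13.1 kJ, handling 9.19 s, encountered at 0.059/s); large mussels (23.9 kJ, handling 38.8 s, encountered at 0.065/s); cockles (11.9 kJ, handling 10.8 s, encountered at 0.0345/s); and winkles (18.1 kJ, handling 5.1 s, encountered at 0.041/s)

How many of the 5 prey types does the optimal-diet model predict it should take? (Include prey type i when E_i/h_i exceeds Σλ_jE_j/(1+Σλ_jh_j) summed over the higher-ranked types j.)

3

Profitabilities (E/h, kJ/s): winkles 3.55, small mussels 1.43, cockles 1.1, large mussels 0.616, dogwhelks 0.299. Add prey in this order while the next type's profitability exceeds the intake rate on those already taken.
Rate on top 1: 0.6138. small mussels: 1.43 > 0.6138 → include.
Rate on top 2: 0.8651. cockles: 1.1 > 0.8651 → include.
Rate on top 3: 0.9066. large mussels: 0.616 < 0.9066 → exclude; stop.
Optimal diet: winkles, small mussels, cockles — 3 of 5 types.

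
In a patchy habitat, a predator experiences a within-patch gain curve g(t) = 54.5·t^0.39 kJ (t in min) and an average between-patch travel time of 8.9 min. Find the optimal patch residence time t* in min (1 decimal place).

Optimal t* satisfies g'(t*) = g(t*)/(T + t*).
g'(t) = 0.39·54.5·t^-0.61. Setting 0.39·54.5·t^-0.61 = 54.5·t^0.39/(8.9+t) gives 0.39(8.9+t) = t, so 0.61·t = 0.39×8.9.
t* = 0.39×8.9/0.61 = 5.69 min.

5.7 min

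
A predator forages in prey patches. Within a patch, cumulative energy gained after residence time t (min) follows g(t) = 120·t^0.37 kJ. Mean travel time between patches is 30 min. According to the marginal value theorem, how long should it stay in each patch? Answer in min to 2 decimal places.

By the marginal value theorem, leave when the instantaneous gain rate g'(t) equals the habitat-wide average g(t)/(T + t).
g'(t) = 0.37·120·t^-0.63. Setting 0.37·120·t^-0.63 = 120·t^0.37/(30+t) gives 0.37(30+t) = t, so 0.63·t = 0.37×30.
t* = 0.37×30/0.63 = 17.62 min.

17.62 min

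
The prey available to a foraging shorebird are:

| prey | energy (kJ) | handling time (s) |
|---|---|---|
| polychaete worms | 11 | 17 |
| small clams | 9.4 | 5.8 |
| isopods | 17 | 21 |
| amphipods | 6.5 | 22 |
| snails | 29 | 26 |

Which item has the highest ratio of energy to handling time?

Profitability E/h (kJ/s): polychaete worms = 11/17 = 0.647, small clams = 9.4/5.8 = 1.62, isopods = 17/21 = 0.81, amphipods = 6.5/22 = 0.295, snails = 29/26 = 1.12.
Ranked: small clams > snails > isopods > polychaete worms > amphipods.

small clams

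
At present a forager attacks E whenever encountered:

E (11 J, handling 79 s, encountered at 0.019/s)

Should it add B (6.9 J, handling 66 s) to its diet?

Yes

On E alone, R = ΣλE/(1+Σλh) = 0.209/2.501 = 0.08357 J/s.
B: E/h = 6.9/66 = 0.1045 J/s.
0.1045 > 0.08357, so adding B raises the average — include it.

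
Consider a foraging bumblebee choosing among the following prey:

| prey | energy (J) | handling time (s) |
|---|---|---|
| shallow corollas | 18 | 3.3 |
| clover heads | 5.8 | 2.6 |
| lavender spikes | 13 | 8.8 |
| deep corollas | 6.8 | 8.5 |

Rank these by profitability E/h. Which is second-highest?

Profitability E/h (J/s): shallow corollas = 18/3.3 = 5.45, clover heads = 5.8/2.6 = 2.23, lavender spikes = 13/8.8 = 1.48, deep corollas = 6.8/8.5 = 0.8.
Ranked: shallow corollas > clover heads > lavender spikes > deep corollas.

clover heads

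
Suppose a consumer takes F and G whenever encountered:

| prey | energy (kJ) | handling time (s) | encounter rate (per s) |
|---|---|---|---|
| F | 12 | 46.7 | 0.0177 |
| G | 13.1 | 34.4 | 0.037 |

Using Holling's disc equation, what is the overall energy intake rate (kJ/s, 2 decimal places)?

0.22 kJ/s

R = Σλ_iE_i / (1 + Σλ_ih_i)
Numerator: 0.0177×12 + 0.037×13.1 = 0.6971
Denominator: 1 + 0.0177×46.7 + 0.037×34.4 = 3.099
R = 0.6971/3.099 = 0.2249 kJ/s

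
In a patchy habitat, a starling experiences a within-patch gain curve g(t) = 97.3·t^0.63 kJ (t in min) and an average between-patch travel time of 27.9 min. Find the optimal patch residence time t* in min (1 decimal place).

By the marginal value theorem, leave when the instantaneous gain rate g'(t) equals the habitat-wide average g(t)/(T + t).
g'(t) = 0.63·97.3·t^-0.37. Setting 0.63·97.3·t^-0.37 = 97.3·t^0.63/(27.9+t) gives 0.63(27.9+t) = t, so 0.37·t = 0.63×27.9.
t* = 0.63×27.9/0.37 = 47.51 min.

47.5 min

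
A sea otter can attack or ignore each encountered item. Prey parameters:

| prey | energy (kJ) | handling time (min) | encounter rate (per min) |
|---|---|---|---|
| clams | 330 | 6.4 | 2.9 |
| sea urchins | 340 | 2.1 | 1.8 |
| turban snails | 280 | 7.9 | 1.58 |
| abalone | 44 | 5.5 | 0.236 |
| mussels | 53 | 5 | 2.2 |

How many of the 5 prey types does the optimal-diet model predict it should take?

Rank by E/h (kJ/min): sea urchins 162, clams 51.6, turban snails 35.4, mussels 10.6, abalone 8. Include each in turn until the next type's E/h falls below the running intake rate.
Rate on top 1: 128. clams: 51.6 < 128 → exclude; stop.
Optimal diet: sea urchins — 1 of 5 types.

1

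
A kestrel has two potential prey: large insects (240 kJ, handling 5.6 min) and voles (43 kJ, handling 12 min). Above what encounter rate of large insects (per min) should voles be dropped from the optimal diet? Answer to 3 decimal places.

Drop voles once their profitability E₂/h₂ falls below the rate achievable on large insects alone: E₂/h₂ = λE₁/(1 + λh₁).
Solve for λ: λE₁h₂ = E₂(1 + λh₁) → λ(E₁h₂ − E₂h₁) = E₂ → λ = E₂/(E₁h₂ − E₂h₁).
λ = 43/(240×12 − 43×5.6) = 43/2639 = 0.01629 per min.

0.016 per min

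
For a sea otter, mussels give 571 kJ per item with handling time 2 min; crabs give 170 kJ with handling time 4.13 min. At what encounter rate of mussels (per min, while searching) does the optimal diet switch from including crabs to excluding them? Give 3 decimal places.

0.084 per min

At the threshold, the rate on mussels alone equals the profitability of crabs: λ·571/(1 + λ·2) = 170/4.13 = 41.16.
Rearranging, λ(571 − 41.16×2) = 41.16, so λ = 41.16/488.7 = 0.08423 per min.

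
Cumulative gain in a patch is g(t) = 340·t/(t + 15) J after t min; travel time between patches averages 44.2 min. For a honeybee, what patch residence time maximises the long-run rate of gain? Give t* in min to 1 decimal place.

25.7 min

By the marginal value theorem, leave when the instantaneous gain rate g'(t) equals the habitat-wide average g(t)/(T + t).
g'(t) = 340·15/(t + 15)². Setting 340·15/(t+15)² = 340t/[(t+15)(44.2+t)] gives 15(44.2+t) = t(t+15), so t² = 15×44.2 = 663.
t* = √663 = 25.75 min.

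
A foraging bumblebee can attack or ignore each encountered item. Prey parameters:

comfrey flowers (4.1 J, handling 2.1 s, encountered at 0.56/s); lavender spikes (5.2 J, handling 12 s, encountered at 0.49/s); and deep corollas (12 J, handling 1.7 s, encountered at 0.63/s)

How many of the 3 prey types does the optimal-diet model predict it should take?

1

Rank by E/h (J/s): deep corollas 7.06, comfrey flowers 1.95, lavender spikes 0.433. Include each in turn until the next type's E/h falls below the running intake rate.
Rate on top 1: 3.65. comfrey flowers: 1.95 < 3.65 → exclude; stop.
Optimal diet: deep corollas — 1 of 3 types.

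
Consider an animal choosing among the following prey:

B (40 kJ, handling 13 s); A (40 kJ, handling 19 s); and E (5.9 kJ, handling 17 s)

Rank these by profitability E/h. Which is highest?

Profitability E/h (kJ/s): B = 40/13 = 3.08, A = 40/19 = 2.11, E = 5.9/17 = 0.347.
Ranked: B > A > E.

B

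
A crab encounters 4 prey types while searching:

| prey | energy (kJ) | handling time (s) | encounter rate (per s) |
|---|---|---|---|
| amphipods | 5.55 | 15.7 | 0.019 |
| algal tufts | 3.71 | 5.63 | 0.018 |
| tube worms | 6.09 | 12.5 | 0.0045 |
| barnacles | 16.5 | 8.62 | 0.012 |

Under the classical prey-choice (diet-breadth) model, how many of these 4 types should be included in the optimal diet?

4

E/h in descending order: barnacles 1.91, algal tufts 0.659, tube worms 0.487, amphipods 0.354 kJ/s. The optimal diet is the largest prefix of this list for which every included type satisfies E_i/h_i > R on the types above it.
Rate on top 1: 0.1794. algal tufts: 0.659 > 0.1794 → include.
Rate on top 2: 0.2198. tube worms: 0.487 > 0.2198 → include.
Rate on top 3: 0.2317. amphipods: 0.354 > 0.2317 → include.
Optimal diet: barnacles, algal tufts, tube worms, amphipods — 4 of 4 types.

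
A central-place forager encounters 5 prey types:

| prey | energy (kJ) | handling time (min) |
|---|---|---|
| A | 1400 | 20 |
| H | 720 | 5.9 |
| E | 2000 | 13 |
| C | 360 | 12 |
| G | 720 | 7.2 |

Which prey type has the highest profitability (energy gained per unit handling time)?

E

Profitability E/h (kJ/min): A = 1400/20 = 70, H = 720/5.9 = 122, E = 2000/13 = 154, C = 360/12 = 30, G = 720/7.2 = 100.
Ranked: E > H > G > A > C.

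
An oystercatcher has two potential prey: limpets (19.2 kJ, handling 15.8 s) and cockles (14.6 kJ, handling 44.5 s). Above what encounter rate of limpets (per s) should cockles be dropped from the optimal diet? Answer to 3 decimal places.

At the threshold, the rate on limpets alone equals the profitability of cockles: λ·19.2/(1 + λ·15.8) = 14.6/44.5 = 0.3281.
Rearranging, λ(19.2 − 0.3281×15.8) = 0.3281, so λ = 0.3281/14.02 = 0.02341 per s.

0.023 per s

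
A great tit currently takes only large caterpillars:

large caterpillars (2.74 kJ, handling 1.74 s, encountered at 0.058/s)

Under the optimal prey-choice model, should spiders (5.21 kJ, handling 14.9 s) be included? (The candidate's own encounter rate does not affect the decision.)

On large caterpillars alone, R = ΣλE/(1+Σλh) = 0.1589/1.101 = 0.1444 kJ/s.
Profitability of spiders: 5.21/14.9 = 0.3497 kJ/s.
0.3497 > 0.1444, so adding spiders raises the average — include it.

Yes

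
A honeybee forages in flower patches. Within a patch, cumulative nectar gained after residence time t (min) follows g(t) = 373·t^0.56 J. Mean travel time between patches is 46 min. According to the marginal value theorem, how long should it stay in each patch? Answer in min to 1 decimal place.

58.5 min

Optimal t* satisfies g'(t*) = g(t*)/(T + t*).
g'(t) = 0.56·373·t^-0.44. Setting 0.56·373·t^-0.44 = 373·t^0.56/(46+t) gives 0.56(46+t) = t, so 0.44·t = 0.56×46.
t* = 0.56×46/0.44 = 58.55 min.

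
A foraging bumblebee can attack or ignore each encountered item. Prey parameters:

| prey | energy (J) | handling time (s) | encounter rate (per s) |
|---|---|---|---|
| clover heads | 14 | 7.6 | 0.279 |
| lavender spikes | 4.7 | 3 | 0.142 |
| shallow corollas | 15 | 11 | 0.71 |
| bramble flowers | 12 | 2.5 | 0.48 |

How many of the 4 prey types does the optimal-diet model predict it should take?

Rank by E/h (J/s): bramble flowers 4.8, clover heads 1.84, lavender spikes 1.57, shallow corollas 1.36. Include each in turn until the next type's E/h falls below the running intake rate.
Rate on top 1: 2.618. clover heads: 1.84 < 2.618 → exclude; stop.
Optimal diet: bramble flowers — 1 of 4 types.

1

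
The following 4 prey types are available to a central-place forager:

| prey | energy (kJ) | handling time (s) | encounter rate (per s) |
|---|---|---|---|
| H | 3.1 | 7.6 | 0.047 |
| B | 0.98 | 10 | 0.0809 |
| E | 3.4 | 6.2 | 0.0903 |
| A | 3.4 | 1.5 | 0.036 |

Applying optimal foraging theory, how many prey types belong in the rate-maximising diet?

3

Profitabilities (E/h, kJ/s): A 2.27, E 0.548, H 0.408, B 0.098. Add prey in this order while the next type's profitability exceeds the intake rate on those already taken.
Rate on top 1: 0.1161. E: 0.548 > 0.1161 → include.
Rate on top 2: 0.2661. H: 0.408 > 0.2661 → include.
Rate on top 3: 0.2918. B: 0.098 < 0.2918 → exclude; stop.
Optimal diet: A, E, H — 3 of 4 types.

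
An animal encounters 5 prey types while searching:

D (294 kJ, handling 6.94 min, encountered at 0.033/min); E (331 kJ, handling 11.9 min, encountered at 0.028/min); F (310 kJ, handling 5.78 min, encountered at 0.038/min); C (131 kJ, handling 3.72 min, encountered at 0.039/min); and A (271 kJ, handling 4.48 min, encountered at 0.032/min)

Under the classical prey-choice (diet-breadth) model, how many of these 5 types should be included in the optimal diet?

5

Profitabilities (E/h, kJ/min): A 60.5, F 53.6, D 42.4, C 35.2, E 27.8. Add prey in this order while the next type's profitability exceeds the intake rate on those already taken.
Rate on top 1: 7.585. F: 53.6 > 7.585 → include.
Rate on top 2: 15.01. D: 42.4 > 15.01 → include.
Rate on top 3: 18.94. C: 35.2 > 18.94 → include.
Rate on top 4: 20.3. E: 27.8 > 20.3 → include.
Optimal diet: A, F, D, C, E — 5 of 5 types.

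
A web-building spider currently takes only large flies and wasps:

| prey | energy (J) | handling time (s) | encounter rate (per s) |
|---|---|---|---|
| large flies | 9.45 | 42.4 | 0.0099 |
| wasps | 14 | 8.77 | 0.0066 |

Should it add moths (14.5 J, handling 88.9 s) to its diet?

Intake rate on the current diet: R = (0.0099×9.45 + 0.0066×14) / (1 + 0.0099×42.4 + 0.0066×8.77) = 0.186/1.478 = 0.1258 J/s.
moths: E/h = 14.5/88.9 = 0.1631 J/s.
Since 0.1631 > R, including moths increases the long-run rate.

Yes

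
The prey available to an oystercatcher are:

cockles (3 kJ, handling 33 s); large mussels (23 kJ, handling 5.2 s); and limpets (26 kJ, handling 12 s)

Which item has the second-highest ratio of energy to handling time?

Profitability E/h (kJ/s): cockles = 3/33 = 0.0909, large mussels = 23/5.2 = 4.42, limpets = 26/12 = 2.17.
Ranked: large mussels > limpets > cockles.

limpets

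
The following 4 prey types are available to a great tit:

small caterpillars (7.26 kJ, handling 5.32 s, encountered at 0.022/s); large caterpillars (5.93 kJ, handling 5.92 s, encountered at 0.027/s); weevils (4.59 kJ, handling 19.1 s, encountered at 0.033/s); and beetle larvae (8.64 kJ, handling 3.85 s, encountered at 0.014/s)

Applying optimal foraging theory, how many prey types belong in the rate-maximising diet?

Profitabilities (E/h, kJ/s): beetle larvae 2.24, small caterpillars 1.36, large caterpillars 1, weevils 0.24. Add prey in this order while the next type's profitability exceeds the intake rate on those already taken.
Rate on top 1: 0.1148. small caterpillars: 1.36 > 0.1148 → include.
Rate on top 2: 0.2397. large caterpillars: 1 > 0.2397 → include.
Rate on top 3: 0.3312. weevils: 0.24 < 0.3312 → exclude; stop.
Optimal diet: beetle larvae, small caterpillars, large caterpillars — 3 of 4 types.

3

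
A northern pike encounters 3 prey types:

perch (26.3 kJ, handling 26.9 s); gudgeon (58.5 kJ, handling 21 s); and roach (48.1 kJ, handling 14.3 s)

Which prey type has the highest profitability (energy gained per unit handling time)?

roach

In descending order of E/h:
roach: 48.1/14.3 = 3.36 kJ/s
gudgeon: 58.5/21 = 2.79 kJ/s
perch: 26.3/26.9 = 0.978 kJ/s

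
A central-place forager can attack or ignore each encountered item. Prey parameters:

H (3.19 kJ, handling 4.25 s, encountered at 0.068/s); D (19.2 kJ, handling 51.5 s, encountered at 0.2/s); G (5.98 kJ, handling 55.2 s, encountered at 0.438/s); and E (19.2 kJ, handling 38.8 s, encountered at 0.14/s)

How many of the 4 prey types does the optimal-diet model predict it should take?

2

E/h in descending order: H 0.751, E 0.495, D 0.373, G 0.108 kJ/s. The optimal diet is the largest prefix of this list for which every included type satisfies E_i/h_i > R on the types above it.
Rate on top 1: 0.1683. E: 0.495 > 0.1683 → include.
Rate on top 2: 0.4322. D: 0.373 < 0.4322 → exclude; stop.
Optimal diet: H, E — 2 of 4 types.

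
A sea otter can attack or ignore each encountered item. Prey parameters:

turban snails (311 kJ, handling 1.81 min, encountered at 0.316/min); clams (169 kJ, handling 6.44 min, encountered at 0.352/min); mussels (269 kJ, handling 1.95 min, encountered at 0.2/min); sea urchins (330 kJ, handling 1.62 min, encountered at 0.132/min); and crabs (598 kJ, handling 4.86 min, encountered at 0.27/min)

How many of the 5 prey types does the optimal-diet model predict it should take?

Profitabilities (E/h, kJ/min): sea urchins 204, turban snails 172, mussels 138, crabs 123, clams 26.2. Add prey in this order while the next type's profitability exceeds the intake rate on those already taken.
Rate on top 1: 35.89. turban snails: 172 > 35.89 → include.
Rate on top 2: 79.42. mussels: 138 > 79.42 → include.
Rate on top 3: 89.91. crabs: 123 > 89.91 → include.
Rate on top 4: 102.4. clams: 26.2 < 102.4 → exclude; stop.
Optimal diet: sea urchins, turban snails, mussels, crabs — 4 of 5 types.

4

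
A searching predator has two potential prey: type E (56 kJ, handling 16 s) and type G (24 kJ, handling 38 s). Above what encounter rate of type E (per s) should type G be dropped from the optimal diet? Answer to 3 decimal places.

0.014 per s

Drop type G once their profitability E₂/h₂ falls below the rate achievable on type E alone: E₂/h₂ = λE₁/(1 + λh₁).
Solve for λ: λE₁h₂ = E₂(1 + λh₁) → λ(E₁h₂ − E₂h₁) = E₂ → λ = E₂/(E₁h₂ − E₂h₁).
λ = 24/(56×38 − 24×16) = 24/1744 = 0.01376 per s.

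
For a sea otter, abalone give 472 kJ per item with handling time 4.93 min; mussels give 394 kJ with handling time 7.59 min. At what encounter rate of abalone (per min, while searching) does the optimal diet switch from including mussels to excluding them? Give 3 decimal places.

At the threshold, the rate on abalone alone equals the profitability of mussels: λ·472/(1 + λ·4.93) = 394/7.59 = 51.91.
Rearranging, λ(472 − 51.91×4.93) = 51.91, so λ = 51.91/216.1 = 0.2402 per min.

0.240 per min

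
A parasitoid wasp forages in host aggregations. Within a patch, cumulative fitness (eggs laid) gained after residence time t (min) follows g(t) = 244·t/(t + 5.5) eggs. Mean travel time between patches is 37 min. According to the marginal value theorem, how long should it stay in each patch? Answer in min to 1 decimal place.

By the marginal value theorem, leave when the instantaneous gain rate g'(t) equals the habitat-wide average g(t)/(T + t).
g'(t) = 244·5.5/(t + 5.5)². Setting 244·5.5/(t+5.5)² = 244t/[(t+5.5)(37+t)] gives 5.5(37+t) = t(t+5.5), so t² = 5.5×37 = 203.5.
t* = √203.5 = 14.27 min.

14.3 min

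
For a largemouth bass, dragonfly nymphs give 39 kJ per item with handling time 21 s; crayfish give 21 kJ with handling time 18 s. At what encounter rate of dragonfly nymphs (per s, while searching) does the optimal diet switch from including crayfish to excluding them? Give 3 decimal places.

Drop crayfish once their profitability E₂/h₂ falls below the rate achievable on dragonfly nymphs alone: E₂/h₂ = λE₁/(1 + λh₁).
Solve for λ: λE₁h₂ = E₂(1 + λh₁) → λ(E₁h₂ − E₂h₁) = E₂ → λ = E₂/(E₁h₂ − E₂h₁).
λ = 21/(39×18 − 21×21) = 21/261 = 0.08046 per s.

0.080 per s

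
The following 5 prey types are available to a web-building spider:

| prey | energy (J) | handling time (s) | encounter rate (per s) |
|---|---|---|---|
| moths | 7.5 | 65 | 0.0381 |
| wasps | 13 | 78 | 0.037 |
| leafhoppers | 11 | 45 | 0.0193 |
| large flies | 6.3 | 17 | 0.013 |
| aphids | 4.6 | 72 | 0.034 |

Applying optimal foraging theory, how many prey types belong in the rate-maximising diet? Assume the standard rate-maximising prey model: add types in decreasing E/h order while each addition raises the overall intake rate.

Rank by E/h (J/s): large flies 0.371, leafhoppers 0.244, wasps 0.167, moths 0.115, aphids 0.0639. Include each in turn until the next type's E/h falls below the running intake rate.
Rate on top 1: 0.06708. leafhoppers: 0.244 > 0.06708 → include.
Rate on top 2: 0.1408. wasps: 0.167 > 0.1408 → include.
Rate on top 3: 0.1558. moths: 0.115 < 0.1558 → exclude; stop.
Optimal diet: large flies, leafhoppers, wasps — 3 of 5 types.

3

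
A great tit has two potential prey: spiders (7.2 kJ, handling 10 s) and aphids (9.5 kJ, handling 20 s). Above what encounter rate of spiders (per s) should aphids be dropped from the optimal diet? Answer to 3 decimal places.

0.194 per s

At the threshold, the rate on spiders alone equals the profitability of aphids: λ·7.2/(1 + λ·10) = 9.5/20 = 0.475.
Rearranging, λ(7.2 − 0.475×10) = 0.475, so λ = 0.475/2.45 = 0.1939 per s.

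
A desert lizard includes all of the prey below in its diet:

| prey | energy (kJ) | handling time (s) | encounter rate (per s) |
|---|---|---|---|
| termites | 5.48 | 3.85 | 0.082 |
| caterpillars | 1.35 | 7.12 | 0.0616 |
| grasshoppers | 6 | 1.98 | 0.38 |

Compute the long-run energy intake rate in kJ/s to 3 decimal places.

1.122 kJ/s

Energy encountered per unit search time: 0.082×5.48 + 0.0616×1.35 + 0.38×6 = 2.813 kJ/s.
Handling time per unit search time: 0.082×3.85 + 0.0616×7.12 + 0.38×1.98 = 1.507.
Rate = 2.813/(1 + 1.507) = 1.122 kJ/s.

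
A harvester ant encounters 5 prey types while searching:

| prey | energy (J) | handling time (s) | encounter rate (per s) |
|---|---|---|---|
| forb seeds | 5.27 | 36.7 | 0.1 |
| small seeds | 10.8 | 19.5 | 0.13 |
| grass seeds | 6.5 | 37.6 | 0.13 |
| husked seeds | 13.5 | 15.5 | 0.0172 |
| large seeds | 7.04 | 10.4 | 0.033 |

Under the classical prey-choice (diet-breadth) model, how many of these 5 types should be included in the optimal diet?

3

Rank by E/h (J/s): husked seeds 0.871, large seeds 0.677, small seeds 0.554, grass seeds 0.173, forb seeds 0.144. Include each in turn until the next type's E/h falls below the running intake rate.
Rate on top 1: 0.1833. large seeds: 0.677 > 0.1833 → include.
Rate on top 2: 0.2886. small seeds: 0.554 > 0.2886 → include.
Rate on top 3: 0.4508. grass seeds: 0.173 < 0.4508 → exclude; stop.
Optimal diet: husked seeds, large seeds, small seeds — 3 of 5 types.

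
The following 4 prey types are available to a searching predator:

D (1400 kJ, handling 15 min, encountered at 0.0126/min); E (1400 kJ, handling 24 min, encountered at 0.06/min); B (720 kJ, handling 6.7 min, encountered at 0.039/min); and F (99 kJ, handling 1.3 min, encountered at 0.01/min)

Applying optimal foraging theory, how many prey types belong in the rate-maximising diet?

4

Profitabilities (E/h, kJ/min): B 107, D 93.3, F 76.2, E 58.3. Add prey in this order while the next type's profitability exceeds the intake rate on those already taken.
Rate on top 1: 22.26. D: 93.3 > 22.26 → include.
Rate on top 2: 31.52. F: 76.2 > 31.52 → include.
Rate on top 3: 31.92. E: 58.3 > 31.92 → include.
Optimal diet: B, D, F, E — 4 of 4 types.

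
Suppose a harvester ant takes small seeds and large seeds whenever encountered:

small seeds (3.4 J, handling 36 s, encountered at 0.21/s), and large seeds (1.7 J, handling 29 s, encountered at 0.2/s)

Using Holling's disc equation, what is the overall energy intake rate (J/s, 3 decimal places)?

0.073 J/s

R = (0.21×3.4 + 0.2×1.7) / (1 + 0.21×36 + 0.2×29) = 1.054/14.36 = 0.0734 J/s.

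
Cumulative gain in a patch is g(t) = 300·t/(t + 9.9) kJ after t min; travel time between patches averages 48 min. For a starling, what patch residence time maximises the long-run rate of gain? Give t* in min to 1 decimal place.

21.8 min

By the marginal value theorem, leave when the instantaneous gain rate g'(t) equals the habitat-wide average g(t)/(T + t).
g'(t) = 300·9.9/(t + 9.9)². Setting 300·9.9/(t+9.9)² = 300t/[(t+9.9)(48+t)] gives 9.9(48+t) = t(t+9.9), so t² = 9.9×48 = 475.2.
t* = √475.2 = 21.8 min.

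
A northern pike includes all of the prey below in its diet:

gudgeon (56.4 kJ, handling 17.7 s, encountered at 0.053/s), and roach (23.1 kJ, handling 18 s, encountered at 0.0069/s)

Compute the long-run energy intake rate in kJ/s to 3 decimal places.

1.527 kJ/s

Energy encountered per unit search time: 0.053×56.4 + 0.0069×23.1 = 3.149 kJ/s.
Handling time per unit search time: 0.053×17.7 + 0.0069×18 = 1.062.
Rate = 3.149/(1 + 1.062) = 1.527 kJ/s.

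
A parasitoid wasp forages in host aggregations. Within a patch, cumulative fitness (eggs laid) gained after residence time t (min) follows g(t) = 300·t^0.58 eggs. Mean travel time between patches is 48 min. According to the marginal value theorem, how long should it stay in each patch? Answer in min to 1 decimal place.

By the marginal value theorem, leave when the instantaneous gain rate g'(t) equals the habitat-wide average g(t)/(T + t).
g'(t) = 0.58·300·t^-0.42. Setting 0.58·300·t^-0.42 = 300·t^0.58/(48+t) gives 0.58(48+t) = t, so 0.42·t = 0.58×48.
t* = 0.58×48/0.42 = 66.29 min.

66.3 min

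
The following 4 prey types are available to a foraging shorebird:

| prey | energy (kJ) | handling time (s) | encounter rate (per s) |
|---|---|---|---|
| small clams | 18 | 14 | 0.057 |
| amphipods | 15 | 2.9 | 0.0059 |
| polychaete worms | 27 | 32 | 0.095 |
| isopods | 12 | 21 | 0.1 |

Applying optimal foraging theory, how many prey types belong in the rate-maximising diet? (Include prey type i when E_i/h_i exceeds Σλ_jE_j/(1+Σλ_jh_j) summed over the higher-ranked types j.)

3

Profitabilities (E/h, kJ/s): amphipods 5.17, small clams 1.29, polychaete worms 0.844, isopods 0.571. Add prey in this order while the next type's profitability exceeds the intake rate on those already taken.
Rate on top 1: 0.08701. small clams: 1.29 > 0.08701 → include.
Rate on top 2: 0.614. polychaete worms: 0.844 > 0.614 → include.
Rate on top 3: 0.7579. isopods: 0.571 < 0.7579 → exclude; stop.
Optimal diet: amphipods, small clams, polychaete worms — 3 of 4 types.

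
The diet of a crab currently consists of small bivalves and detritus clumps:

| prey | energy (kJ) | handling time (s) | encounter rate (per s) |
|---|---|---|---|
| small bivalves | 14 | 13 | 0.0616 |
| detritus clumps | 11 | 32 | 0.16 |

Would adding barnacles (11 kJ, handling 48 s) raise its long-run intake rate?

No

Intake rate on the current diet: R = (0.0616×14 + 0.16×11) / (1 + 0.0616×13 + 0.16×32) = 2.622/6.921 = 0.3789 kJ/s.
barnacles: E/h = 11/48 = 0.2292 kJ/s.
Since 0.2292 < R, time spent handling barnacles is better spent searching.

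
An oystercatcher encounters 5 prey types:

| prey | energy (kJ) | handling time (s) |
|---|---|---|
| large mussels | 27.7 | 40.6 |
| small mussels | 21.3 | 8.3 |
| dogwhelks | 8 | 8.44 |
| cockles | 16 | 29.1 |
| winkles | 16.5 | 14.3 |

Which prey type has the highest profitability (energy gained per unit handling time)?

small mussels

In descending order of E/h:
small mussels: 21.3/8.3 = 2.57 kJ/s
winkles: 16.5/14.3 = 1.15 kJ/s
dogwhelks: 8/8.44 = 0.948 kJ/s
large mussels: 27.7/40.6 = 0.682 kJ/s
cockles: 16/29.1 = 0.55 kJ/s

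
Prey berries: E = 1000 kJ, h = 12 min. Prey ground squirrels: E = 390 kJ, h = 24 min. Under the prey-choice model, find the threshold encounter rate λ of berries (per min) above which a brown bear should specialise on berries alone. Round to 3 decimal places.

Drop ground squirrels once their profitability E₂/h₂ falls below the rate achievable on berries alone: E₂/h₂ = λE₁/(1 + λh₁).
Solve for λ: λE₁h₂ = E₂(1 + λh₁) → λ(E₁h₂ − E₂h₁) = E₂ → λ = E₂/(E₁h₂ − E₂h₁).
λ = 390/(1000×24 − 390×12) = 390/1.932e+04 = 0.02019 per min.

0.020 per min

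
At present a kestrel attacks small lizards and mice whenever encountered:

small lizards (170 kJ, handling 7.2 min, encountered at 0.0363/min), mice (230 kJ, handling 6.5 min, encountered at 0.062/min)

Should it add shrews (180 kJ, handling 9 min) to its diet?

Yes

Intake rate on the current diet: R = (0.0363×170 + 0.062×230) / (1 + 0.0363×7.2 + 0.062×6.5) = 20.43/1.664 = 12.28 kJ/min.
shrews: E/h = 180/9 = 20 kJ/min.
Since 20 > R, including shrews increases the long-run rate.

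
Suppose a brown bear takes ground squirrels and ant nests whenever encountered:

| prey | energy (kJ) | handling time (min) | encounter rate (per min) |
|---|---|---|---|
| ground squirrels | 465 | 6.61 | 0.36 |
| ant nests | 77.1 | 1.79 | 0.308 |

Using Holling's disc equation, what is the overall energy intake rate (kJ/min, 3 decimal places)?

48.626 kJ/min

R = (0.36×465 + 0.308×77.1) / (1 + 0.36×6.61 + 0.308×1.79) = 191.1/3.931 = 48.63 kJ/min.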